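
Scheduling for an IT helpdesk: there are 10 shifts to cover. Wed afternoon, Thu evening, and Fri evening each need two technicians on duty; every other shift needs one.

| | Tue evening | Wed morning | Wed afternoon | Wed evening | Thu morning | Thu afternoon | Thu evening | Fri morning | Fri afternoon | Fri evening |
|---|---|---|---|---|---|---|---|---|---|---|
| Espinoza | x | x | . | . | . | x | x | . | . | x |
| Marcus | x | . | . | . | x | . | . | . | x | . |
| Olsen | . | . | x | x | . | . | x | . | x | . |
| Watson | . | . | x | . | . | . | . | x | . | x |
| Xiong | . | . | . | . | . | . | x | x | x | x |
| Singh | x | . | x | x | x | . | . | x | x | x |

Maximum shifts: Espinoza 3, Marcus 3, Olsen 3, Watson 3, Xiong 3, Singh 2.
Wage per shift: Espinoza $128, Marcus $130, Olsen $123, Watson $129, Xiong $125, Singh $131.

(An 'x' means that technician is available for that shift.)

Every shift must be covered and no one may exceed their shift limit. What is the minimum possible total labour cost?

Wed morning can only be covered by Espinoza, so that assignment is forced.
Thu afternoon can only be covered by Espinoza, so that assignment is forced.
Picking the cheapest available technician for each shift independently would cost $1638, but that ignores the shift limits.
An optimal schedule: Tue evening→Espinoza, Wed morning→Espinoza, Wed afternoon→Olsen+Watson, Wed evening→Olsen, Thu morning→Marcus, Thu afternoon→Espinoza, Thu evening→Olsen+Xiong, Fri morning→Watson, Fri afternoon→Xiong, Fri evening→Xiong+Watson.
Total: 128 + 128 + 123 + 129 + 123 + 130 + 128 + 123 + 125 + 129 + 125 + 125 + 129 = $1645.

$1645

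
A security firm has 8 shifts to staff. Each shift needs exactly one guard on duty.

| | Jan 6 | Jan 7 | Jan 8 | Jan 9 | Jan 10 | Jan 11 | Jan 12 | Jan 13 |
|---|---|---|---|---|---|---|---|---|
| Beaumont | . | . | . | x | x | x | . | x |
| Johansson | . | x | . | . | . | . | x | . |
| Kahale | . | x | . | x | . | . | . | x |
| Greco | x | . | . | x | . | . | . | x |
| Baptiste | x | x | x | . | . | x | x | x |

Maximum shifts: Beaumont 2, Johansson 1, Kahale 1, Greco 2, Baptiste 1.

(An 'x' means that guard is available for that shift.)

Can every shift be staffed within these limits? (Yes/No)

No

Total capacity is 2+1+1+2+1 = 7 but 8 worker-slots are needed — infeasible.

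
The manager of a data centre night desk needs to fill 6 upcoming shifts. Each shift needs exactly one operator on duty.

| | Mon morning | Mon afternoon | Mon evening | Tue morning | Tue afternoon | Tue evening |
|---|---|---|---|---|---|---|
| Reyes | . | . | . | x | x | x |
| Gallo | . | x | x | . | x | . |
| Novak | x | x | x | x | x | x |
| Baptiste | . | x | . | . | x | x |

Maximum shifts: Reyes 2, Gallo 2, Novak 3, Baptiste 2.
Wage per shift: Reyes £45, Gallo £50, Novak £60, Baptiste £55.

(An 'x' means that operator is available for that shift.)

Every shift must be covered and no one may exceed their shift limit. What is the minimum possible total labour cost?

£305

Mon morning can only be covered by Novak, so that assignment is forced.
Picking the cheapest available operator for each shift independently would cost £295, but that ignores the shift limits.
An optimal schedule: Mon morning→Novak, Mon afternoon→Gallo, Mon evening→Gallo, Tue morning→Reyes, Tue afternoon→Baptiste, Tue evening→Reyes.
Total: 60 + 50 + 50 + 45 + 55 + 45 = £305.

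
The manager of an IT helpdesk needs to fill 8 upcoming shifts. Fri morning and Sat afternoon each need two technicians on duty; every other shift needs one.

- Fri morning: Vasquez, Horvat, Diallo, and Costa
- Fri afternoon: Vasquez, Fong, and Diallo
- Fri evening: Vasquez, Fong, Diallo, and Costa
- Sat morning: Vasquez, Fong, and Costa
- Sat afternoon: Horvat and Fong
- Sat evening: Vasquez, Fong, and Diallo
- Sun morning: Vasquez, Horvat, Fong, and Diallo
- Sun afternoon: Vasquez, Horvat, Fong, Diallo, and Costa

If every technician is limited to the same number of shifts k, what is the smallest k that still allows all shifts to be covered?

2

With 5 technicians and 10 worker-slots to fill, someone must work at least ⌈10/5⌉ = 2 shifts, so k ≥ 2.
k = 2 works: Fri morning→Diallo+Costa, Fri afternoon→Vasquez, Fri evening→Diallo, Sat morning→Vasquez, Sat afternoon→Horvat+Fong, Sat evening→Fong, Sun morning→Horvat, Sun afternoon→Costa.
Loads: Vasquez 2, Horvat 2, Fong 2, Diallo 2, Costa 2 — all ≤ 2.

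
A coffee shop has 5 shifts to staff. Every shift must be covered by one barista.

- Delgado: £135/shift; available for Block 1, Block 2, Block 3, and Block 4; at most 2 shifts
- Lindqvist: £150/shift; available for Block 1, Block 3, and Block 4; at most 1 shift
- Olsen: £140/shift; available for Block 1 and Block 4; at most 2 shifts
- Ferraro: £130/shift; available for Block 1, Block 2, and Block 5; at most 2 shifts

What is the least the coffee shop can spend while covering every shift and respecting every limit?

Block 5 can only be covered by Ferraro, so that assignment is forced.
Picking the cheapest available barista for each shift independently would cost £660, but that ignores the shift limits.
An optimal schedule: Block 1→Olsen, Block 2→Ferraro, Block 3→Delgado, Block 4→Delgado, Block 5→Ferraro.
Total: 140 + 130 + 135 + 135 + 130 = £670.

£670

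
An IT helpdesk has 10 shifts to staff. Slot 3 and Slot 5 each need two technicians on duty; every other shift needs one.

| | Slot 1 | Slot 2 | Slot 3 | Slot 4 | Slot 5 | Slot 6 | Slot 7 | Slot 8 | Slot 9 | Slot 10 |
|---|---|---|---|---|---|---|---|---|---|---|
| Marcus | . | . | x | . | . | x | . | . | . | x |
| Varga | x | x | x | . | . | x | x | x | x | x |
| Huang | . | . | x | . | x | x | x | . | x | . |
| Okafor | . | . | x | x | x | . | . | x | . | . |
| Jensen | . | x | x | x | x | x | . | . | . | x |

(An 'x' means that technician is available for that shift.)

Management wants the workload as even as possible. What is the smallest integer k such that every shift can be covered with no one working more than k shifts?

With 5 technicians and 12 worker-slots to fill, someone must work at least ⌈12/5⌉ = 3 shifts, so k ≥ 3.
k = 3 works: Slot 1→Varga, Slot 2→Varga, Slot 3→Marcus+Huang, Slot 4→Okafor, Slot 5→Huang+Okafor, Slot 6→Marcus, Slot 7→Varga, Slot 8→Okafor, Slot 9→Huang, Slot 10→Marcus.
Loads: Marcus 3, Varga 3, Huang 3, Okafor 3, Jensen 0 — all ≤ 3.

3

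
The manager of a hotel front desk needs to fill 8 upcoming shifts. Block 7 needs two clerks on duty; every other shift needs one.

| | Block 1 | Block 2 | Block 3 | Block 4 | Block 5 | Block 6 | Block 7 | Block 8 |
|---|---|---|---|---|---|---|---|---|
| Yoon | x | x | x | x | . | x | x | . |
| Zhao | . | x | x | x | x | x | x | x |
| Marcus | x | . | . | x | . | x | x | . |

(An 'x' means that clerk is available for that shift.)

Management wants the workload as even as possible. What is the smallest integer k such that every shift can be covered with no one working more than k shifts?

3

With 3 clerks and 9 worker-slots to fill, someone must work at least ⌈9/3⌉ = 3 shifts, so k ≥ 3.
k = 3 works: Block 1→Yoon, Block 2→Yoon, Block 3→Yoon, Block 4→Marcus, Block 5→Zhao, Block 6→Marcus, Block 7→Zhao+Marcus, Block 8→Zhao.
Loads: Yoon 3, Zhao 3, Marcus 3 — all ≤ 3.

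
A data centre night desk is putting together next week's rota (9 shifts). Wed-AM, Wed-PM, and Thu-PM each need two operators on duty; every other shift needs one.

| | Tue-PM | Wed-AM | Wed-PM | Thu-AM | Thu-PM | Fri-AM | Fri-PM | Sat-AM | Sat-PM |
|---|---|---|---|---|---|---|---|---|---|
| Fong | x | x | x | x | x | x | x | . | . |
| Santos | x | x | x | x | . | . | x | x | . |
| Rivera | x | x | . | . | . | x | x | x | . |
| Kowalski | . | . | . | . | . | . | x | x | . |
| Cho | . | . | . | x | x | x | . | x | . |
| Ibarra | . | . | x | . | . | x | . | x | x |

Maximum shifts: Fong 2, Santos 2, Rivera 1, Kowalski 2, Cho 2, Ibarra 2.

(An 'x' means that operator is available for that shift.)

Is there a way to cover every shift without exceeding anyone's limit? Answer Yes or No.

Total capacity is 2+2+1+2+2+2 = 11 but 12 worker-slots are needed — infeasible.

No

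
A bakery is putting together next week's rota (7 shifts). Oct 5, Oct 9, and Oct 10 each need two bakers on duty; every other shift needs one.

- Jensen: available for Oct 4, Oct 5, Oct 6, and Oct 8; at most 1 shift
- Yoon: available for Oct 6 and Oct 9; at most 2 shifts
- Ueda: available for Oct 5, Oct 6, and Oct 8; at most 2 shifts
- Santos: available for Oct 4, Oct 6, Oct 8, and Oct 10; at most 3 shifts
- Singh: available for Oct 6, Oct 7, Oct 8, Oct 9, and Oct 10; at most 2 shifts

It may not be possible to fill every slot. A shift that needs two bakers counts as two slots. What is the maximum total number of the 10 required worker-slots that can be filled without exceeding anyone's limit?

9

Total capacity across all bakers is 1+2+2+3+2 = 10, and 10 slots are needed, so at most 10 can be filled.
Shifts {Oct 7, Oct 9, Oct 10} need 5 slots but only Yoon, Santos, and Singh are available for them, supplying at most 4 — so at least 1 slot must go unfilled.
An assignment achieving 9: Oct 4→Santos, Oct 5→Jensen+Ueda, Oct 6→Yoon, Oct 7→Singh, Oct 8→Ueda, Oct 9→Yoon+Singh, Oct 10→Santos.
Loads: Jensen 1/1, Yoon 2/2, Ueda 2/2, Santos 2/3, Singh 2/2.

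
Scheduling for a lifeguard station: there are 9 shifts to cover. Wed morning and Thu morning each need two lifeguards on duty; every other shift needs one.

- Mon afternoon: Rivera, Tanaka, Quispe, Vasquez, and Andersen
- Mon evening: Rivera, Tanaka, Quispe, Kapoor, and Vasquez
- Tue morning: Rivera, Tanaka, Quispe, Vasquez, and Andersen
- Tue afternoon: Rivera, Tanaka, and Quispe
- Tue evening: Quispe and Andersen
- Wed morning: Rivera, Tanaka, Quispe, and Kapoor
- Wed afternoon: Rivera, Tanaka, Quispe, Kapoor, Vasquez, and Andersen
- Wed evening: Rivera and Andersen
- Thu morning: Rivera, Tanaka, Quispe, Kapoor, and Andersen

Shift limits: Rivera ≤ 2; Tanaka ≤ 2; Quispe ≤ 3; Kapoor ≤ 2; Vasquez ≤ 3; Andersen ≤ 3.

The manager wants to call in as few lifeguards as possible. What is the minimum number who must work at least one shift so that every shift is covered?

4

11 slots to fill and no one can take more than 3, so at least ⌈11/3⌉ = 4 lifeguards are needed.
Rivera, Quispe, Vasquez, and Andersen alone can cover everything: Mon afternoon→Vasquez, Mon evening→Vasquez, Tue morning→Vasquez, Tue afternoon→Rivera, Tue evening→Quispe, Wed morning→Rivera+Quispe, Wed afternoon→Andersen, Wed evening→Andersen, Thu morning→Quispe+Andersen.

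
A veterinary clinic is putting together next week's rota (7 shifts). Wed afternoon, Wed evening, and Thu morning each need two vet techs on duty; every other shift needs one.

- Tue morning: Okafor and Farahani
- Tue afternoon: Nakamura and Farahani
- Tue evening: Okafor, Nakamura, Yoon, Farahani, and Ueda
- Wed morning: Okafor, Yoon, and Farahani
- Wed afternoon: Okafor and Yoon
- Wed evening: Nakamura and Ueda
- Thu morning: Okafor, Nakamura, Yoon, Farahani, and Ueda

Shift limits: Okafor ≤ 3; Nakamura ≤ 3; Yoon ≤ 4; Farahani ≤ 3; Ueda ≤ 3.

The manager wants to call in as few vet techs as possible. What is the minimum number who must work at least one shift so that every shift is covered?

10 slots to fill and no one can take more than 4, so at least ⌈10/4⌉ = 3 vet techs are needed.
Shifts {Wed afternoon, Wed evening} need 4 slots, but among the vet techs available for them (Okafor, Nakamura, Yoon, and Ueda) any 3 together supply at most 3. So 3 vet techs are not enough.
Okafor, Nakamura, Yoon, and Ueda alone can cover everything: Tue morning→Okafor, Tue afternoon→Nakamura, Tue evening→Nakamura, Wed morning→Okafor, Wed afternoon→Okafor+Yoon, Wed evening→Nakamura+Ueda, Thu morning→Yoon+Ueda.

4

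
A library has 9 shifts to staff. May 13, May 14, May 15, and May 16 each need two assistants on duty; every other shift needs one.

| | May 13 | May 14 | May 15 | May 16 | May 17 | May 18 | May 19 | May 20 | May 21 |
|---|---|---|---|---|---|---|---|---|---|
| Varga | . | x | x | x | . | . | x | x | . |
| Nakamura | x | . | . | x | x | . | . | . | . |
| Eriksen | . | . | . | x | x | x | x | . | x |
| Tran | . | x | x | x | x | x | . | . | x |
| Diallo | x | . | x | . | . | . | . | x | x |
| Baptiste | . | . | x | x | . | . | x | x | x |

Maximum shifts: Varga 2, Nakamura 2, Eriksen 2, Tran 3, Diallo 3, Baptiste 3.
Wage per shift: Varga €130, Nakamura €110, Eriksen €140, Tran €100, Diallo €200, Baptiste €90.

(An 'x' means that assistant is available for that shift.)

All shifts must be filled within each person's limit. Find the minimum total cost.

€1530

May 13 can only be covered by Nakamura and Diallo, so that assignment is forced.
May 14 can only be covered by Varga and Tran, so that assignment is forced.
Picking the cheapest available assistant for each shift independently would cost €1390, but that ignores the shift limits.
An optimal schedule: May 13→Nakamura+Diallo, May 14→Tran+Varga, May 15→Baptiste+Varga, May 16→Nakamura+Eriksen, May 17→Tran, May 18→Tran, May 19→Baptiste, May 20→Baptiste, May 21→Eriksen.
Total: 110 + 200 + 100 + 130 + 90 + 130 + 110 + 140 + 100 + 100 + 90 + 90 + 140 = €1530.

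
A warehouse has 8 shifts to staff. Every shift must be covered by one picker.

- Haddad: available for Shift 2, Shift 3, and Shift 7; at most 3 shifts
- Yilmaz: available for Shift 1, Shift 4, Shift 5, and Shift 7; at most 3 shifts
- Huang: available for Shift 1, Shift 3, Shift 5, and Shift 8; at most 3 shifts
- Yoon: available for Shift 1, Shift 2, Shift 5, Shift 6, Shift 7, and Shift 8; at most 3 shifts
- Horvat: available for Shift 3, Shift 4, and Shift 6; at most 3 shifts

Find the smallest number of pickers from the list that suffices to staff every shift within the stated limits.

8 slots to fill and no one can take more than 3, so at least ⌈8/3⌉ = 3 pickers are needed.
Haddad, Yilmaz, and Yoon alone can cover everything: Shift 1→Yilmaz, Shift 2→Haddad, Shift 3→Haddad, Shift 4→Yilmaz, Shift 5→Yilmaz, Shift 6→Yoon, Shift 7→Haddad, Shift 8→Yoon.

3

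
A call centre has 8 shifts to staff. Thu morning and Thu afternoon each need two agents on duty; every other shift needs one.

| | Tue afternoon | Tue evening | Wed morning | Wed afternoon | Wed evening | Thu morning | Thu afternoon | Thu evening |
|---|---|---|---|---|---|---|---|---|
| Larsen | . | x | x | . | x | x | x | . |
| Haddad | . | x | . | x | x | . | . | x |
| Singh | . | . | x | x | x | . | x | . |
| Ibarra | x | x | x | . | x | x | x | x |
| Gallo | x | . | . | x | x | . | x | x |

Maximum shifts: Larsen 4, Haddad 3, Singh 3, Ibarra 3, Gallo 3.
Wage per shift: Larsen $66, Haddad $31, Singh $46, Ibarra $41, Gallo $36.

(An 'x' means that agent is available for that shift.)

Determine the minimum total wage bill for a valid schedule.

Thu morning can only be covered by Larsen and Ibarra, so that assignment is forced.
Picking the cheapest available agent for each shift independently would cost $385, but that ignores the shift limits.
An optimal schedule: Tue afternoon→Gallo, Tue evening→Haddad, Wed morning→Ibarra, Wed afternoon→Haddad, Wed evening→Gallo, Thu morning→Ibarra+Larsen, Thu afternoon→Gallo+Ibarra, Thu evening→Haddad.
Total: 36 + 31 + 41 + 31 + 36 + 41 + 66 + 36 + 41 + 31 = $390.

$390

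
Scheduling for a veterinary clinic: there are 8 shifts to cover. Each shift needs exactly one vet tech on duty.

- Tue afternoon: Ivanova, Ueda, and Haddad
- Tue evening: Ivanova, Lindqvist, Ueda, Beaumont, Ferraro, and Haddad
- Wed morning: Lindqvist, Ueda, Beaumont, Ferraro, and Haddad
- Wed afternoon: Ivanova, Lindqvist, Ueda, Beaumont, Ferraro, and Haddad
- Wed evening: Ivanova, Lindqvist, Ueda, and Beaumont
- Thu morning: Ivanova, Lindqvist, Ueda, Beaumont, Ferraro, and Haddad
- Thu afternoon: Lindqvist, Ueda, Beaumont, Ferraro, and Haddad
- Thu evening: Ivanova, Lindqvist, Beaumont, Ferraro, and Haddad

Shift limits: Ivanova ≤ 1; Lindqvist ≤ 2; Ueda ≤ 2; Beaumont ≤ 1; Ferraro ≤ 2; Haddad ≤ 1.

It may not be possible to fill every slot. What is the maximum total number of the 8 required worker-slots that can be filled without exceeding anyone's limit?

8

Total capacity across all vet techs is 1+2+2+1+2+1 = 9, and 8 slots are needed, so at most 8 can be filled.
An assignment achieving 8: Tue afternoon→Ivanova, Tue evening→Ueda, Wed morning→Lindqvist, Wed afternoon→Ferraro, Wed evening→Lindqvist, Thu morning→Ferraro, Thu afternoon→Ueda, Thu evening→Beaumont.
Loads: Ivanova 1/1, Lindqvist 2/2, Ueda 2/2, Beaumont 1/1, Ferraro 2/2, Haddad 0/1.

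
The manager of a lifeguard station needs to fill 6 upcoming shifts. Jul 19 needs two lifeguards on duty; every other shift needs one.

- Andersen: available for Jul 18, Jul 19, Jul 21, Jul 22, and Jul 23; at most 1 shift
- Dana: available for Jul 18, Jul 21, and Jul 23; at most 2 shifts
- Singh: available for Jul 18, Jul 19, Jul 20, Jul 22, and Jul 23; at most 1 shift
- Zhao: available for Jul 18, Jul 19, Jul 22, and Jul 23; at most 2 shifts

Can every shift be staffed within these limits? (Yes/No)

No

Total capacity is 1+2+1+2 = 6 but 7 worker-slots are needed — infeasible.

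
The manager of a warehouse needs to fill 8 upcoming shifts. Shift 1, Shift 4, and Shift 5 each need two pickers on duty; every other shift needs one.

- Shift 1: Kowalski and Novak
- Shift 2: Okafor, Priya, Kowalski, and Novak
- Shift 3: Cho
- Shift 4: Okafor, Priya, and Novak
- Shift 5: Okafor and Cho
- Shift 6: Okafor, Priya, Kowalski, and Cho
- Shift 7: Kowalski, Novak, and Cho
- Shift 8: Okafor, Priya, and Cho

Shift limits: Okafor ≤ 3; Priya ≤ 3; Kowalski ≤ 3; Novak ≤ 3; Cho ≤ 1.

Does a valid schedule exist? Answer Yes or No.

Total capacity is 13 and 11 slots are needed, so capacity alone doesn't rule it out.
Shifts {Shift 3, Shift 5} need 3 worker-slots in total, but the pickers available for any of those shifts (Okafor and Cho) can supply at most 2 among them. So no valid schedule exists.

No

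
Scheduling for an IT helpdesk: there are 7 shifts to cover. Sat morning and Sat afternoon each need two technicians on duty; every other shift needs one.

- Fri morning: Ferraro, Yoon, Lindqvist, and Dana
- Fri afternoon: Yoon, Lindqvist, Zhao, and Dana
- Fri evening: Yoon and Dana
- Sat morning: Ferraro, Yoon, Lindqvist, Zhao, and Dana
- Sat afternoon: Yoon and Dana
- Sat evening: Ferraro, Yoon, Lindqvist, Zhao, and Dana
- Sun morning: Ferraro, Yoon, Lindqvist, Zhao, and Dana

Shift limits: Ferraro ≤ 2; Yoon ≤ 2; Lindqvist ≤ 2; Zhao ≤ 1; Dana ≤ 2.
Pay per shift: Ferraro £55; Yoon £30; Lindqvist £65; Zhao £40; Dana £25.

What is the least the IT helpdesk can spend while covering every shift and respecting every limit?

£390

Sat afternoon can only be covered by Yoon and Dana, so that assignment is forced.
Picking the cheapest available technician for each shift independently would cost £235, but that ignores the shift limits.
An optimal schedule: Fri morning→Ferraro, Fri afternoon→Lindqvist, Fri evening→Yoon, Sat morning→Zhao+Dana, Sat afternoon→Yoon+Dana, Sat evening→Ferraro, Sun morning→Lindqvist.
Total: 55 + 65 + 30 + 40 + 25 + 30 + 25 + 55 + 65 = £390.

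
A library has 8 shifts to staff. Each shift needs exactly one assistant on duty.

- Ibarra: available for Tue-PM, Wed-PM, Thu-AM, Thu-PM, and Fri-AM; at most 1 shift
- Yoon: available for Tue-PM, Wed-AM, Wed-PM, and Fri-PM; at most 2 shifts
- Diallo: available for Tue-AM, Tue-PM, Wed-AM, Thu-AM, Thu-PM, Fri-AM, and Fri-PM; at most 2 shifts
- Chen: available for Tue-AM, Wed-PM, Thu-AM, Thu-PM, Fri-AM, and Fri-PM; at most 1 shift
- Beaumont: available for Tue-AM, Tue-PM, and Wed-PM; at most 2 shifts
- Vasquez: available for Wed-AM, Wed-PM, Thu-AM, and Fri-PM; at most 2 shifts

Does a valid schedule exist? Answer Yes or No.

Yes

One valid schedule: Tue-AM→Diallo, Tue-PM→Yoon, Wed-AM→Yoon, Wed-PM→Beaumont, Thu-AM→Chen, Thu-PM→Ibarra, Fri-AM→Diallo, Fri-PM→Vasquez.
Loads: Ibarra 1/1, Yoon 2/2, Diallo 2/2, Chen 1/1, Beaumont 1/2, Vasquez 1/2 — all within limits.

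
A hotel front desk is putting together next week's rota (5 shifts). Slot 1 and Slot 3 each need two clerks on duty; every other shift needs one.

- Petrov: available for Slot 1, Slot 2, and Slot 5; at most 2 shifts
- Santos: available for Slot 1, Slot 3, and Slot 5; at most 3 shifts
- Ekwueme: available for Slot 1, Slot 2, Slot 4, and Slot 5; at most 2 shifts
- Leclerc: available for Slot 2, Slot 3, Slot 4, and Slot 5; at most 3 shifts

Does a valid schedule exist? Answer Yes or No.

Slot 3 can only be covered by Santos and Leclerc, so that assignment is forced.
One valid schedule: Slot 1→Petrov+Santos, Slot 2→Petrov, Slot 3→Santos+Leclerc, Slot 4→Ekwueme, Slot 5→Santos.
Loads: Petrov 2/2, Santos 3/3, Ekwueme 1/2, Leclerc 1/3 — all within limits.

Yes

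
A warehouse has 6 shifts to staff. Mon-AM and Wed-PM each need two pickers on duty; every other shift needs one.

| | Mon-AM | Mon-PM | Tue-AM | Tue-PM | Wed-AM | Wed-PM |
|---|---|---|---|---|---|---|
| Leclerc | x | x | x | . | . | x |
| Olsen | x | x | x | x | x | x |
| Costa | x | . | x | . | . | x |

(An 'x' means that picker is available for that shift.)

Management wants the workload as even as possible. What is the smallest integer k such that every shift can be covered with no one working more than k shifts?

With 3 pickers and 8 worker-slots to fill, someone must work at least ⌈8/3⌉ = 3 shifts, so k ≥ 3.
k = 3 works: Mon-AM→Leclerc+Olsen, Mon-PM→Leclerc, Tue-AM→Costa, Tue-PM→Olsen, Wed-AM→Olsen, Wed-PM→Leclerc+Costa.
Loads: Leclerc 3, Olsen 3, Costa 2 — all ≤ 3.

3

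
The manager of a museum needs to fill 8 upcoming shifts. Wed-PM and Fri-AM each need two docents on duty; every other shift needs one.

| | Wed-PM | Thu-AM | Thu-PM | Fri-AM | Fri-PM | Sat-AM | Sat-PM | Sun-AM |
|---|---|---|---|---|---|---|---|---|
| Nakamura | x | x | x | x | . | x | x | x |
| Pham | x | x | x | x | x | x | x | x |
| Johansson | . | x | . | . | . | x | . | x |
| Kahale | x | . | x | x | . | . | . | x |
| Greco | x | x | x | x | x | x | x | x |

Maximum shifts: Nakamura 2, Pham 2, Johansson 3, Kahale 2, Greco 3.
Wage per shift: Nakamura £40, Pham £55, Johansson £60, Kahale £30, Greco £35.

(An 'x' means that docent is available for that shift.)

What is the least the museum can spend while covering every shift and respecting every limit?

Picking the cheapest available docent for each shift independently would cost £330, but that ignores the shift limits.
An optimal schedule: Wed-PM→Kahale+Pham, Thu-AM→Greco, Thu-PM→Kahale, Fri-AM→Nakamura+Pham, Fri-PM→Greco, Sat-AM→Nakamura, Sat-PM→Greco, Sun-AM→Johansson.
Total: 30 + 55 + 35 + 30 + 40 + 55 + 35 + 40 + 35 + 60 = £415.

£415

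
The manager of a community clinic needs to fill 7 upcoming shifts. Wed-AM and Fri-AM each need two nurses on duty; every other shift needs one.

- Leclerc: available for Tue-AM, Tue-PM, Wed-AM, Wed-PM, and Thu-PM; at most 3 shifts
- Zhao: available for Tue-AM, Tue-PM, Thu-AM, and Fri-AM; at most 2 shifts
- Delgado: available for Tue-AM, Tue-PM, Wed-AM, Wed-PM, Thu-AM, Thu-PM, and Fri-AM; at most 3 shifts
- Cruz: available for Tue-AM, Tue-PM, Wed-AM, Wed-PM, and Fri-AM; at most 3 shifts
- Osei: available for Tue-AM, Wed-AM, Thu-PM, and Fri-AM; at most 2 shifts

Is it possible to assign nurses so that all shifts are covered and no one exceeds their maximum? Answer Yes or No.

Yes

One valid schedule: Tue-AM→Zhao, Tue-PM→Leclerc, Wed-AM→Delgado+Cruz, Wed-PM→Leclerc, Thu-AM→Zhao, Thu-PM→Leclerc, Fri-AM→Delgado+Cruz.
Loads: Leclerc 3/3, Zhao 2/2, Delgado 2/3, Cruz 2/3, Osei 0/2 — all within limits.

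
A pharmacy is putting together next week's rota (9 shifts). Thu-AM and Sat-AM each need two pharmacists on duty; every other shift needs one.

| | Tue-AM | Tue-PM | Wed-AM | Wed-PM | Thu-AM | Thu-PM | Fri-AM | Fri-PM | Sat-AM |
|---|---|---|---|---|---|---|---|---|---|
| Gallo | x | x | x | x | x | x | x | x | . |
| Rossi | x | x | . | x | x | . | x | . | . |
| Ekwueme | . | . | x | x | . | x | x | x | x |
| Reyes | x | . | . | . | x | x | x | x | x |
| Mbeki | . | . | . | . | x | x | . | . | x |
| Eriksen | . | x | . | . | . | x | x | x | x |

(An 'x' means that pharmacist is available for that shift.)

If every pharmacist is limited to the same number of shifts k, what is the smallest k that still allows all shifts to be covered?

With 6 pharmacists and 11 worker-slots to fill, someone must work at least ⌈11/6⌉ = 2 shifts, so k ≥ 2.
k = 2 works: Tue-AM→Gallo, Tue-PM→Rossi, Wed-AM→Gallo, Wed-PM→Rossi, Thu-AM→Reyes+Mbeki, Thu-PM→Ekwueme, Fri-AM→Reyes, Fri-PM→Ekwueme, Sat-AM→Mbeki+Eriksen.
Loads: Gallo 2, Rossi 2, Ekwueme 2, Reyes 2, Mbeki 2, Eriksen 1 — all ≤ 2.

2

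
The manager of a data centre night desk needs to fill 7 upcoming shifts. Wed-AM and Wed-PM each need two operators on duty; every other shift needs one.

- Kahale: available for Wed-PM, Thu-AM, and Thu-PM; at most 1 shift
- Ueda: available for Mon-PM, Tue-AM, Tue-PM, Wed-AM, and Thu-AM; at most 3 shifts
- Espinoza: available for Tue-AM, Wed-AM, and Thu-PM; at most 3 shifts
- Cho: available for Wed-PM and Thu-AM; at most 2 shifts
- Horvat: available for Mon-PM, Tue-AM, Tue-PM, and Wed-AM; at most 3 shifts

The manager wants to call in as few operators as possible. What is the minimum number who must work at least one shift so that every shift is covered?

4

9 slots to fill and no one can take more than 3, so at least ⌈9/3⌉ = 3 operators are needed.
Shifts {Wed-AM, Wed-PM} need 4 slots, but among the operators available for them (Kahale, Ueda, Espinoza, Cho, and Horvat) any 3 together supply at most 3. So 3 operators are not enough.
Kahale, Ueda, Espinoza, and Cho alone can cover everything: Mon-PM→Ueda, Tue-AM→Espinoza, Tue-PM→Ueda, Wed-AM→Ueda+Espinoza, Wed-PM→Kahale+Cho, Thu-AM→Cho, Thu-PM→Espinoza.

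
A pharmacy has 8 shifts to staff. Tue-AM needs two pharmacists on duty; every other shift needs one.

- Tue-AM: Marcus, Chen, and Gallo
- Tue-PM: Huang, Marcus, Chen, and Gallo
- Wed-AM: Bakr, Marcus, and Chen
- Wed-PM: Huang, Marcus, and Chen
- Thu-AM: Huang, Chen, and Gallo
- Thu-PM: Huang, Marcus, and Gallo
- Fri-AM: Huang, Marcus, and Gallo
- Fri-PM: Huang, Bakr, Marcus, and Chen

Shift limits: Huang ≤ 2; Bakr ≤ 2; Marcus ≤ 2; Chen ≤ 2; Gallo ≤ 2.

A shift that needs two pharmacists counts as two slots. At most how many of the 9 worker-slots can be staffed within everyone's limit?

Total capacity across all pharmacists is 2+2+2+2+2 = 10, and 9 slots are needed, so at most 9 can be filled.
An assignment achieving 9: Tue-AM→Marcus+Chen, Tue-PM→Chen, Wed-AM→Bakr, Wed-PM→Huang, Thu-AM→Huang, Thu-PM→Marcus, Fri-AM→Gallo, Fri-PM→Bakr.
Loads: Huang 2/2, Bakr 2/2, Marcus 2/2, Chen 2/2, Gallo 1/2.

9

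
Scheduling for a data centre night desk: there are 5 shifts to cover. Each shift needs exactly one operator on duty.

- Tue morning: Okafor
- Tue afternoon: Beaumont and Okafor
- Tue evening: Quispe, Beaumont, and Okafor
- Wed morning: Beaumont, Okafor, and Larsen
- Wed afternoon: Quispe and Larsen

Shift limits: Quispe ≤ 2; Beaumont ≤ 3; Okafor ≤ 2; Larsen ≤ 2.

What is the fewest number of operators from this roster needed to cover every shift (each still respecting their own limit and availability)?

3

5 slots to fill and no one can take more than 3, so at least ⌈5/3⌉ = 2 operators are needed.
No set of 2 operators can cover every shift (each such set leaves at least one shift with no one available or exceeds a cap).
Quispe, Beaumont, and Okafor alone can cover everything: Tue morning→Okafor, Tue afternoon→Beaumont, Tue evening→Quispe, Wed morning→Beaumont, Wed afternoon→Quispe.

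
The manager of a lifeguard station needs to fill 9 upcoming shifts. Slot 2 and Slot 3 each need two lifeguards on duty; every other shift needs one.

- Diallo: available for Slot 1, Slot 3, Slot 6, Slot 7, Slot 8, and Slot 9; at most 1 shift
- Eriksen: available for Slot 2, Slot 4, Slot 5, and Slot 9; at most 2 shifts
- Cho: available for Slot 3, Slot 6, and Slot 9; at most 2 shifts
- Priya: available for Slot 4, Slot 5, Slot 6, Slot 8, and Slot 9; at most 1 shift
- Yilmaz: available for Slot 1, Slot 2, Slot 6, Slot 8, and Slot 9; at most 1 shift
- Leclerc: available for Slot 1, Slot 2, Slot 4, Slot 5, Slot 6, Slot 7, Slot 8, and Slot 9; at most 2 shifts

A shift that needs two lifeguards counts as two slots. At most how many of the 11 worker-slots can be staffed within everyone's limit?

9

Total capacity across all lifeguards is 1+2+2+1+1+2 = 9, and 11 slots are needed, so at most 9 can be filled.
An assignment achieving 9: Slot 1→Yilmaz, Slot 2→Eriksen+Leclerc, Slot 3→Diallo+Cho, Slot 4→Eriksen, Slot 5→Priya, Slot 6→Cho, Slot 7→Leclerc.
Loads: Diallo 1/1, Eriksen 2/2, Cho 2/2, Priya 1/1, Yilmaz 1/1, Leclerc 2/2.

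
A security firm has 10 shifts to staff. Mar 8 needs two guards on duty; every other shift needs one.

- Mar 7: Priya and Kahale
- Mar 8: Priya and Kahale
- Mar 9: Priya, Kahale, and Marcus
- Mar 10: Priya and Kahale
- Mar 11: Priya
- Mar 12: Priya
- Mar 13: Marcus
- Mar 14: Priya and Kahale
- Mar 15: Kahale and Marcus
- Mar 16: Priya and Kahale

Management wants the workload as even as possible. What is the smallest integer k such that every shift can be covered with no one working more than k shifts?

With 3 guards and 11 worker-slots to fill, someone must work at least ⌈11/3⌉ = 4 shifts, so k ≥ 4.
k = 4 works: Mar 7→Priya, Mar 8→Priya+Kahale, Mar 9→Marcus, Mar 10→Kahale, Mar 11→Priya, Mar 12→Priya, Mar 13→Marcus, Mar 14→Kahale, Mar 15→Marcus, Mar 16→Kahale.
Loads: Priya 4, Kahale 4, Marcus 3 — all ≤ 4.

4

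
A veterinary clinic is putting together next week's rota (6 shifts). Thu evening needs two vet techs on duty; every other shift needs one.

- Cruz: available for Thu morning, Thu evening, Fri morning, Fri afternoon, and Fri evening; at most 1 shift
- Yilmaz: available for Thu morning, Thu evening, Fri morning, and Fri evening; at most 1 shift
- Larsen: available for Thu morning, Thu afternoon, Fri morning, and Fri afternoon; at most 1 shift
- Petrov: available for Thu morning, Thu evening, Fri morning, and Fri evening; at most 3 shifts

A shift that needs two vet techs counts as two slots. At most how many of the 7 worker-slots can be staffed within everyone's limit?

6

Total capacity across all vet techs is 1+1+1+3 = 6, and 7 slots are needed, so at most 6 can be filled.
An assignment achieving 6: Thu morning→Petrov, Thu afternoon→Larsen, Thu evening→Yilmaz+Petrov, Fri afternoon→Cruz, Fri evening→Petrov.
Loads: Cruz 1/1, Yilmaz 1/1, Larsen 1/1, Petrov 3/3.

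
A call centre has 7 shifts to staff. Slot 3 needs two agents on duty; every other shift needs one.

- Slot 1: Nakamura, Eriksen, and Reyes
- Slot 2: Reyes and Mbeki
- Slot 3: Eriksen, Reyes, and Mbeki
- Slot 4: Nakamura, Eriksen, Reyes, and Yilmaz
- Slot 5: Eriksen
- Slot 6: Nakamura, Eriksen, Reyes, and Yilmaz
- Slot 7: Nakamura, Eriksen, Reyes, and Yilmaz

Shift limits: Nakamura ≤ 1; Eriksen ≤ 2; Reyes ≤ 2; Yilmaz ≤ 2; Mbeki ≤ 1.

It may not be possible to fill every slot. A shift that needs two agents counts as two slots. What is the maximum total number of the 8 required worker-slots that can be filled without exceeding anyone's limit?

8

Total capacity across all agents is 1+2+2+2+1 = 8, and 8 slots are needed, so at most 8 can be filled.
An assignment achieving 8: Slot 1→Nakamura, Slot 2→Reyes, Slot 3→Eriksen+Mbeki, Slot 4→Reyes, Slot 5→Eriksen, Slot 6→Yilmaz, Slot 7→Yilmaz.
Loads: Nakamura 1/1, Eriksen 2/2, Reyes 2/2, Yilmaz 2/2, Mbeki 1/1.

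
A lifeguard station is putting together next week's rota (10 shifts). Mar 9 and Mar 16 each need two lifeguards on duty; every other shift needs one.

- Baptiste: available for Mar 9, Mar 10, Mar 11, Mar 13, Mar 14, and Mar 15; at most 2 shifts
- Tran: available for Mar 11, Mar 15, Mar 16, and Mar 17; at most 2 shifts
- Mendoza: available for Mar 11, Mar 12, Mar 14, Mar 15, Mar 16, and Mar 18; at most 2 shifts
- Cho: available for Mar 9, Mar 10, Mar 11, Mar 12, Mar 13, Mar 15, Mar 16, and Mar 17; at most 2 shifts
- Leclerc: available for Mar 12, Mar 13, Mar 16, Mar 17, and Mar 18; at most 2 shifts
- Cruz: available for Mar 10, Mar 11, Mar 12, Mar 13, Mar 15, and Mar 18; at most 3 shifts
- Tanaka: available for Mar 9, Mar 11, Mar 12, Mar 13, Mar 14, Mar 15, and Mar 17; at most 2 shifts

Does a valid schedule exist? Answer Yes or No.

One valid schedule: Mar 9→Baptiste+Cho, Mar 10→Baptiste, Mar 11→Cruz, Mar 12→Cho, Mar 13→Leclerc, Mar 14→Mendoza, Mar 15→Cruz, Mar 16→Tran+Leclerc, Mar 17→Tran, Mar 18→Mendoza.
Loads: Baptiste 2/2, Tran 2/2, Mendoza 2/2, Cho 2/2, Leclerc 2/2, Cruz 2/3, Tanaka 0/2 — all within limits.

Yes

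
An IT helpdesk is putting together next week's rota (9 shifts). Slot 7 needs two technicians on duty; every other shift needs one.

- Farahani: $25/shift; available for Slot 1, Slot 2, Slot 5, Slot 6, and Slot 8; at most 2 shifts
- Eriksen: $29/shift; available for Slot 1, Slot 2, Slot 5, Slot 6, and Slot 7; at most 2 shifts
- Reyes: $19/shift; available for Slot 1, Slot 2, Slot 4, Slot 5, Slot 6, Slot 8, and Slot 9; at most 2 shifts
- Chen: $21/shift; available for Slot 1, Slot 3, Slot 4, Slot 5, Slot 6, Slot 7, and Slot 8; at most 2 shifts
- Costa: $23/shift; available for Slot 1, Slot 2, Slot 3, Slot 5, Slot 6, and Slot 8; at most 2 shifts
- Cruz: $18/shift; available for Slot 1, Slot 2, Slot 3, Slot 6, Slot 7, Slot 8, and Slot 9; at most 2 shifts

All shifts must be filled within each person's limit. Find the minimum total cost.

$212

Picking the cheapest available technician for each shift independently would cost $185, but that ignores the shift limits.
An optimal schedule: Slot 1→Farahani, Slot 2→Reyes, Slot 3→Chen, Slot 4→Reyes, Slot 5→Costa, Slot 6→Farahani, Slot 7→Cruz+Chen, Slot 8→Costa, Slot 9→Cruz.
Total: 25 + 19 + 21 + 19 + 23 + 25 + 18 + 21 + 23 + 18 = $212.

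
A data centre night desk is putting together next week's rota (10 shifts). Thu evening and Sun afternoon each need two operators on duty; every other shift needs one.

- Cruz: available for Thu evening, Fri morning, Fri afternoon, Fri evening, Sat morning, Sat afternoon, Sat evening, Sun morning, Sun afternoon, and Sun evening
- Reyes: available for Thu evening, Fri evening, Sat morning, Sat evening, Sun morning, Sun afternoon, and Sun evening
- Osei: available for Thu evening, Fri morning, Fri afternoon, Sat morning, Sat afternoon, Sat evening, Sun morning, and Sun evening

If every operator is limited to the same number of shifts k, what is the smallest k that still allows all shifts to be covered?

4

With 3 operators and 12 worker-slots to fill, someone must work at least ⌈12/3⌉ = 4 shifts, so k ≥ 4.
k = 4 works: Thu evening→Reyes+Osei, Fri morning→Cruz, Fri afternoon→Cruz, Fri evening→Cruz, Sat morning→Reyes, Sat afternoon→Osei, Sat evening→Reyes, Sun morning→Osei, Sun afternoon→Cruz+Reyes, Sun evening→Osei.
Loads: Cruz 4, Reyes 4, Osei 4 — all ≤ 4.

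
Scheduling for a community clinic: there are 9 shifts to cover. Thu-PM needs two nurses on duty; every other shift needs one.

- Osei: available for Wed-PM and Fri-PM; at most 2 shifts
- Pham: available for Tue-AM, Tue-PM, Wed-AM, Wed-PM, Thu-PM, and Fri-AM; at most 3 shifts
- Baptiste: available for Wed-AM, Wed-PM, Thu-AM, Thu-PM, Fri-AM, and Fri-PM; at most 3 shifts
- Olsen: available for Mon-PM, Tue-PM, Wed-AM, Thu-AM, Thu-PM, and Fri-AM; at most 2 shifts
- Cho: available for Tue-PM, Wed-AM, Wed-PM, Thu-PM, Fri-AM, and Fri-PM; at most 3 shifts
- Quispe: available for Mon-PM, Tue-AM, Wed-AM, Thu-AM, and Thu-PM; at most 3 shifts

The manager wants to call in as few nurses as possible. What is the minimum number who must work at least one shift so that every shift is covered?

4

10 slots to fill and no one can take more than 3, so at least ⌈10/3⌉ = 4 nurses are needed.
Osei, Pham, Baptiste, and Olsen alone can cover everything: Mon-PM→Olsen, Tue-AM→Pham, Tue-PM→Pham, Wed-AM→Pham, Wed-PM→Osei, Thu-AM→Baptiste, Thu-PM→Baptiste+Olsen, Fri-AM→Baptiste, Fri-PM→Osei.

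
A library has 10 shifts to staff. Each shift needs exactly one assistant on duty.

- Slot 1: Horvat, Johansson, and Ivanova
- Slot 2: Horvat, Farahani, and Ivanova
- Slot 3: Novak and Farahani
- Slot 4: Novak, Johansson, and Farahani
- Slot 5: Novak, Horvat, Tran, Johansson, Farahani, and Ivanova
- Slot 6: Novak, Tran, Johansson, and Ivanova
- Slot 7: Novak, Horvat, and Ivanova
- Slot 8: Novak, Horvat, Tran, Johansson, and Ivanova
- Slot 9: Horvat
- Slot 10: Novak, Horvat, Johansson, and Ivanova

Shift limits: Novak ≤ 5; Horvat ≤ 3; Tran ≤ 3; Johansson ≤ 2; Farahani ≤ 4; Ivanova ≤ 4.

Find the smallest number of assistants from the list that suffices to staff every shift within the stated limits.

10 slots to fill and no one can take more than 5, so at least ⌈10/5⌉ = 2 assistants are needed.
Any 2 assistants together have capacity at most 5+4 = 9 < 10 slots, so 2 can never suffice.
Novak, Horvat, and Tran alone can cover everything: Slot 1→Horvat, Slot 2→Horvat, Slot 3→Novak, Slot 4→Novak, Slot 5→Tran, Slot 6→Novak, Slot 7→Novak, Slot 8→Tran, Slot 9→Horvat, Slot 10→Novak.

3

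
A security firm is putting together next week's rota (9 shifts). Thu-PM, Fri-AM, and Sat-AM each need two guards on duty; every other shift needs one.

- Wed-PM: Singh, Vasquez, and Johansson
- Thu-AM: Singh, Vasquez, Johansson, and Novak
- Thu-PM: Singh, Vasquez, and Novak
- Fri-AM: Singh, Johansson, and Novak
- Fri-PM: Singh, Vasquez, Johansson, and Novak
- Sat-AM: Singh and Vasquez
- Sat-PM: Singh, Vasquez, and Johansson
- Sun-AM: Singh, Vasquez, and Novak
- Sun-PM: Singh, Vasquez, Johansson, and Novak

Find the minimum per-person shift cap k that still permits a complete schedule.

3

With 4 guards and 12 worker-slots to fill, someone must work at least ⌈12/4⌉ = 3 shifts, so k ≥ 3.
k = 3 works: Wed-PM→Singh, Thu-AM→Johansson, Thu-PM→Singh+Vasquez, Fri-AM→Johansson+Novak, Fri-PM→Johansson, Sat-AM→Singh+Vasquez, Sat-PM→Vasquez, Sun-AM→Novak, Sun-PM→Novak.
Loads: Singh 3, Vasquez 3, Johansson 3, Novak 3 — all ≤ 3.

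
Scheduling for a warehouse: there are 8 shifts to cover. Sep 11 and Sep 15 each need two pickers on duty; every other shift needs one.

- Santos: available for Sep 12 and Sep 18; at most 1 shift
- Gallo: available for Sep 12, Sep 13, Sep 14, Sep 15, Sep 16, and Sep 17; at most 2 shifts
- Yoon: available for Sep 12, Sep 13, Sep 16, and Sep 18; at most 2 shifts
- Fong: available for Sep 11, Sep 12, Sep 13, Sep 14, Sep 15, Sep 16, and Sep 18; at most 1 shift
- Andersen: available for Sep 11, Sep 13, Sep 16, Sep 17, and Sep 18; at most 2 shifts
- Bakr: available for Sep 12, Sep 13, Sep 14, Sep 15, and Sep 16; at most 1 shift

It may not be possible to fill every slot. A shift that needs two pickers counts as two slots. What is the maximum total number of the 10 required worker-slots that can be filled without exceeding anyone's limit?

9

Total capacity across all pickers is 1+2+2+1+2+1 = 9, and 10 slots are needed, so at most 9 can be filled.
An assignment achieving 9: Sep 11→Fong+Andersen, Sep 12→Yoon, Sep 13→Yoon, Sep 14→Gallo, Sep 15→Bakr, Sep 16→Andersen, Sep 17→Gallo, Sep 18→Santos.
Loads: Santos 1/1, Gallo 2/2, Yoon 2/2, Fong 1/1, Andersen 2/2, Bakr 1/1.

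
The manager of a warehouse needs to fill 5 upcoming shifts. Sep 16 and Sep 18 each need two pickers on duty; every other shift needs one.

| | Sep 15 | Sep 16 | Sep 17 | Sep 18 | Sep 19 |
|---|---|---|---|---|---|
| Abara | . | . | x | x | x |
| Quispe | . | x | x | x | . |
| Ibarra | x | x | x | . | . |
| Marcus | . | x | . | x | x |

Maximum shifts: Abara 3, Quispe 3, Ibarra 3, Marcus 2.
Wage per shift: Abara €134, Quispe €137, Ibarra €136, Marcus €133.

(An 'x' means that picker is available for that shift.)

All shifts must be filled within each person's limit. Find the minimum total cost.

€940

Sep 15 can only be covered by Ibarra, so that assignment is forced.
Picking the cheapest available picker for each shift independently would cost €939, but that ignores the shift limits.
An optimal schedule: Sep 15→Ibarra, Sep 16→Marcus+Ibarra, Sep 17→Abara, Sep 18→Marcus+Abara, Sep 19→Abara.
Total: 136 + 133 + 136 + 134 + 133 + 134 + 134 = €940.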